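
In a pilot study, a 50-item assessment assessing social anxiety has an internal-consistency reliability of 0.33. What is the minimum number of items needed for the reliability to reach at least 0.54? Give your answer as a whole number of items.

n = [0.54 × 0.67] / [0.33 × 0.46]
  = 0.3618 / 0.1518 = 2.3834
So the test needs 2.3834 × 50 ≈ 119.17 items; rounding up, 120.

120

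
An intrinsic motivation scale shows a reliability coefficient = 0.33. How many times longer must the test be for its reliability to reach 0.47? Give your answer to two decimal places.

n = 0.47(1 − 0.33) / [0.33(1 − 0.47)]
  = 0.3149 / 0.1749 = 1.8005

1.80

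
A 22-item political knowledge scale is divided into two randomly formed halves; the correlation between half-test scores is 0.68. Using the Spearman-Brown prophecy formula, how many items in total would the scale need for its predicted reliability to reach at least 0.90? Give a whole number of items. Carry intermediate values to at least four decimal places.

Corrected full-test reliability: r_full = 2 × 0.68 / (1 + 0.68) ≈ 0.8095
n = r_tgt(1 − r_full) / [r_full(1 − r_tgt)] = 0.90 × 0.1905 / (0.8095 × 0.10) ≈ 2.1180
Required items = 2.1180 × 22 = 46.60, so 47 items.

47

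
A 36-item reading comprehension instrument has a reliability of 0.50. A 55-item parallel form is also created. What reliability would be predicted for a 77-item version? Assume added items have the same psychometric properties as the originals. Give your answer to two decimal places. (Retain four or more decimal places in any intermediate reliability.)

Only the ratio of lengths matters: n = 77/36 = 2.1389
r_{77} = n·r / (1 + (n − 1)·r) = 1.0695 / 1.5695 ≈ 0.6814

0.68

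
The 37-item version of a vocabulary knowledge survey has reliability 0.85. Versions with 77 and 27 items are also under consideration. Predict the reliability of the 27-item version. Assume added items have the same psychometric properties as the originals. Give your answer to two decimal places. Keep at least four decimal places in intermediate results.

The 77-item form is not needed; work directly from the 37-item form with n = 27/37 = 0.7297.
r_{27} = n·r / (1 + (n − 1)·r) = 0.6202 / 0.7702 ≈ 0.8052

0.81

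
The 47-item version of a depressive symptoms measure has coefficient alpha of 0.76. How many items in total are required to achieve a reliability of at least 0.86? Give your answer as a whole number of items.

Invert Spearman-Brown to solve for n:
n = r*(1 − r) / [ r (1 − r*) ]
n = 0.86(1 − 0.76) / [0.76(1 − 0.86)]
n = 0.2064 / 0.1064 ≈ 1.9398
So the test needs 1.9398 × 47 ≈ 91.17 items; rounding up, 92.

92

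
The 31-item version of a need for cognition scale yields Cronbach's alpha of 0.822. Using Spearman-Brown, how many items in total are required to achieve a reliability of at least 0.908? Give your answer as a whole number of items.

Spearman-Brown solved for the length factor n:
n = r*(1 − r) / [ r (1 − r*) ]
n = 0.908(1 − 0.822) / [0.822(1 − 0.908)]
  = 0.161624 / 0.075624 = 2.1372
So the test needs 2.1372 × 31 ≈ 66.25 items; rounding up, 67.

67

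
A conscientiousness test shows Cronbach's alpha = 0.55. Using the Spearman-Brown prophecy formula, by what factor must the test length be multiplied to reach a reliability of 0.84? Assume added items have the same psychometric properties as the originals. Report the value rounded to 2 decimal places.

Spearman-Brown solved for the length factor n:
n = r_target (1 − r_old) / [ r_old (1 − r_target) ]
n = [0.84 × 0.45] / [0.55 × 0.16]
n = 0.3780 / 0.0880 ≈ 4.2955

4.30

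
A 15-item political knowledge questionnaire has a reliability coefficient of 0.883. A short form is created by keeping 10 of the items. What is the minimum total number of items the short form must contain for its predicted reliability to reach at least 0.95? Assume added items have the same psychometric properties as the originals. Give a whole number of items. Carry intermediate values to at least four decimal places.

38

Short-form reliability: n = 10/15 = 0.6667; r_10 = n·r/(1+(n−1)r) ≈ 0.8342
Length factor from the short form to reach 0.95: n' = 0.95(1 − 0.8342) / [0.8342(1 − 0.95)] ≈ 3.7763
Items = 3.7763 × 10 ≈ 37.76 → 38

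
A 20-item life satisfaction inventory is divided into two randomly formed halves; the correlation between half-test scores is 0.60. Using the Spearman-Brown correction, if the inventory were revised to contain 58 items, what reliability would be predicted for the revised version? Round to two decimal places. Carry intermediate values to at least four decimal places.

0.90

Full-test reliability from the split-half r: r_full = 2(0.60)/(1 + 0.60) = 0.7500
Length factor from 20 to 58 items: n = 58/20 = 2.9000
r_new = n·r_full / (1 + (n − 1)·r_full) = 2.1750 / 2.4250 ≈ 0.8969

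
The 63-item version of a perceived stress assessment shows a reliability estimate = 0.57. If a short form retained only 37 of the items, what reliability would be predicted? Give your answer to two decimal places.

The new length is 37/63 = 0.5873 times the old.
Apply the Spearman-Brown prophecy formula, r' = nr / [1 + (n − 1)r]:
r_new = 0.5873·0.57 / [1 + (0.5873 − 1)·0.57]
     = 0.3348 / 0.7648 = 0.4378

0.44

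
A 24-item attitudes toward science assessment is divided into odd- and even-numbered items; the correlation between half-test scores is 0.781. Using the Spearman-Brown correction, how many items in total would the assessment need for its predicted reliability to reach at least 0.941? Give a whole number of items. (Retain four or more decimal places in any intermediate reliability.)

Corrected full-test reliability: r_full = 2 × 0.781 / (1 + 0.781) ≈ 0.8770
Solve Spearman-Brown for n: n = 0.941(1 − 0.8770) / [0.8770(1 − 0.941)] = 2.2369
Items = 2.2369 × 24 ≈ 53.69 → 54

54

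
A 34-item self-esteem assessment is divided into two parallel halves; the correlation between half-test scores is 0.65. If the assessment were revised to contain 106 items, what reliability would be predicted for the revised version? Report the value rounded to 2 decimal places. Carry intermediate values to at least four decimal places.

0.92

First correct the split-half correlation to full-test reliability: r_full = 2 × 0.65 / (1 + 0.65) ≈ 0.7879
Then adjust to 106 items: n = 106/34 = 3.1176
r_new = n·r_full / (1 + (n − 1)·r_full) = 2.4564 / 2.6685 ≈ 0.9205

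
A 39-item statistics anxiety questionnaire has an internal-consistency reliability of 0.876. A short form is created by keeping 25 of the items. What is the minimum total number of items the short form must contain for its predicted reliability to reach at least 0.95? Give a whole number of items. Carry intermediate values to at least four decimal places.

105

First, r for the 25-item form: n = 25/39 = 0.6410, so r_25 = 0.6410·0.876/(1 + (0.6410 − 1)·0.876) = 0.8191
Length factor from the short form to reach 0.95: n' = 0.95(1 − 0.8191) / [0.8191(1 − 0.95)] ≈ 4.1962
Items = 4.1962 × 25 ≈ 104.91 → 105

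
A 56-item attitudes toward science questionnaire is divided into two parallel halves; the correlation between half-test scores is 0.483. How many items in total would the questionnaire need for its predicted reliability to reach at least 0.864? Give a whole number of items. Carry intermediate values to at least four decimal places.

Corrected full-test reliability: r_full = 2 × 0.483 / (1 + 0.483) ≈ 0.6514
n = r_tgt(1 − r_full) / [r_full(1 − r_tgt)] = 0.864 × 0.3486 / (0.6514 × 0.136) ≈ 3.3998
Required items = 3.3998 × 56 = 190.39, so 191 items.

191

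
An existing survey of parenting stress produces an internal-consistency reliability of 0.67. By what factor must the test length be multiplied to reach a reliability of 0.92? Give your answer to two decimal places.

5.66

Rearranging the Spearman-Brown formula for n,
n = r*(1 − r) / [ r (1 − r*) ]
n = 0.92(1 − 0.67) / [0.67(1 − 0.92)]
n = 0.3036 / 0.0536 ≈ 5.6642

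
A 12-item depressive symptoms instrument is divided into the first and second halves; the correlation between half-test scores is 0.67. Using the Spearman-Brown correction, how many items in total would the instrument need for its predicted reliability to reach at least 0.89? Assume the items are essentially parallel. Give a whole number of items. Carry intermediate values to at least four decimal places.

24

r_full = 2(0.67)/(1 + 0.67) = 0.8024
n = r_tgt(1 − r_full) / [r_full(1 − r_tgt)] = 0.89 × 0.1976 / (0.8024 × 0.11) ≈ 1.9925
Required items = 1.9925 × 12 = 23.91, so 24 items.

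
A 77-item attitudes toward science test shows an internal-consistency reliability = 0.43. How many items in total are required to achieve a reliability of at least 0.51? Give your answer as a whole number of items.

Rearranging the Spearman-Brown formula for n,
n = r*(1 − r) / [ r (1 − r*) ]
n = [0.51 × 0.57] / [0.43 × 0.49]
n = 0.2907 / 0.2107 ≈ 1.3797
1.3797 × 77 = 106.24 → 107 items

107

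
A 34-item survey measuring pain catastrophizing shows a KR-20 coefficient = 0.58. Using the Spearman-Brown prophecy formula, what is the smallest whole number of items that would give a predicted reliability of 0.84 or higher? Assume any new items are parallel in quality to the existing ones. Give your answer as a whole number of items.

Invert Spearman-Brown to solve for n:
n = r_target (1 − r_old) / [ r_old (1 − r_target) ]
n = [0.84 × 0.42] / [0.58 × 0.16]
n = 0.3528 / 0.0928 ≈ 3.8017
So the test needs 3.8017 × 34 ≈ 129.26 items; rounding up, 130.

130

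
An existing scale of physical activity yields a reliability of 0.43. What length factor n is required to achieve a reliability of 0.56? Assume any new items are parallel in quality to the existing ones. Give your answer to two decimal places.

Rearranging the Spearman-Brown formula for n,
n = r*(1 − r) / [ r (1 − r*) ]
n = 0.56(1 − 0.43) / [0.43(1 − 0.56)]
  = 0.3192 / 0.1892 = 1.6871

1.69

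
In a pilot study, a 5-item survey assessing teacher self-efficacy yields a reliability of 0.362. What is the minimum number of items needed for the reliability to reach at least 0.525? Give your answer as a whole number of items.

10

Spearman-Brown solved for the length factor n:
n = r_target (1 − r_old) / [ r_old (1 − r_target) ]
n = 0.525 × (1 − 0.362) / [ 0.362 × (1 − 0.525) ]
n = 0.334950 / 0.171950 ≈ 1.9479
Items needed = n × 5 = 1.9479 × 5 ≈ 9.74 → round up to 10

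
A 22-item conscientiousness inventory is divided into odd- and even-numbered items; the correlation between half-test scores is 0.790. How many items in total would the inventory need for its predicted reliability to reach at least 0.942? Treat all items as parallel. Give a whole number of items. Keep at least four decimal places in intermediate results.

48

r_full = 2(0.790)/(1 + 0.790) = 0.8827
n = r_tgt(1 − r_full) / [r_full(1 − r_tgt)] = 0.942 × 0.1173 / (0.8827 × 0.058) ≈ 2.1583
Items = 2.1583 × 22 ≈ 47.48 → 48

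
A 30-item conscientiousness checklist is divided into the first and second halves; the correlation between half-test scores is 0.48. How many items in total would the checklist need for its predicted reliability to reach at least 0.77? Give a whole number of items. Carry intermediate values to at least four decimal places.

Corrected full-test reliability: r_full = 2 × 0.48 / (1 + 0.48) ≈ 0.6486
Solve Spearman-Brown for n: n = 0.77(1 − 0.6486) / [0.6486(1 − 0.77)] = 1.8138
Required items = 1.8138 × 30 = 54.41, so 55 items.

55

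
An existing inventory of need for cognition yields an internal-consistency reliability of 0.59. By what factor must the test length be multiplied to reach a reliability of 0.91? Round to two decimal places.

7.03

n = 0.91(1 − 0.59) / [0.59(1 − 0.91)]
n = 0.3731 / 0.0531 ≈ 7.0264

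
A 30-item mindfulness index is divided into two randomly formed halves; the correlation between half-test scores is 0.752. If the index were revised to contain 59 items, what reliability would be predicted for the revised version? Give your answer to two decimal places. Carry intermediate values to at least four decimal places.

0.92

Full-test reliability from the split-half r: r_full = 2(0.752)/(1 + 0.752) = 0.8584
Length factor from 30 to 59 items: n = 59/30 = 1.9667
r_new = n·r_full / (1 + (n − 1)·r_full) = 1.6882 / 1.8298 ≈ 0.9226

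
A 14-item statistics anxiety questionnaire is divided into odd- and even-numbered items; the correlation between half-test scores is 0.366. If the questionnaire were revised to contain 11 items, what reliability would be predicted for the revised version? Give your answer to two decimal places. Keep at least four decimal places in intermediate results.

First correct the split-half correlation to full-test reliability: r_full = 2 × 0.366 / (1 + 0.366) ≈ 0.5359
Length factor from 14 to 11 items: n = 11/14 = 0.7857
r_new = n·r_full / (1 + (n − 1)·r_full) = 0.4211 / 0.8852 ≈ 0.4757

0.48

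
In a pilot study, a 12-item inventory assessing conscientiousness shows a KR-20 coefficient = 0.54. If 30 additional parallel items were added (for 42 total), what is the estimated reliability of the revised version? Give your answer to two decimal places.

0.80

Length ratio n = 42/12 = 3.5
Spearman-Brown: r_new = n·r / (1 + (n − 1)·r)
r_new = 3.5·0.54 / [1 + (3.5 − 1)·0.54]
r_new = 1.8900 / 2.3500 ≈ 0.8043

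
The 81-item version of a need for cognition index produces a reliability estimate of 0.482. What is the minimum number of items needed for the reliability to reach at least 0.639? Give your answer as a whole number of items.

155

Spearman-Brown solved for the length factor n:
n = r_target (1 − r_old) / [ r_old (1 − r_target) ]
n = 0.639 × (1 − 0.482) / [ 0.482 × (1 − 0.639) ]
n = 0.331002 / 0.174002 ≈ 1.9023
So the test needs 1.9023 × 81 ≈ 154.09 items; rounding up, 155.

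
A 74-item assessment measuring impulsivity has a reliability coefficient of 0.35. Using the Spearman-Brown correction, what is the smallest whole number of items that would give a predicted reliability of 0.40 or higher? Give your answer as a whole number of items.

92

Spearman-Brown solved for the length factor n:
n = r_target (1 − r_old) / [ r_old (1 − r_target) ]
n = 0.40(1 − 0.35) / [0.35(1 − 0.40)]
n = 0.2600 / 0.2100 ≈ 1.2381
1.2381 × 74 = 91.62 → 92 items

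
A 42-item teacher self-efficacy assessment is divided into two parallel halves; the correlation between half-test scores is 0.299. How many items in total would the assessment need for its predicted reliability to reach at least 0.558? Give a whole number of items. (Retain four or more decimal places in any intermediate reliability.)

r_full = 2(0.299)/(1 + 0.299) = 0.4604
n = r_tgt(1 − r_full) / [r_full(1 − r_tgt)] = 0.558 × 0.5396 / (0.4604 × 0.442) ≈ 1.4796
Items = 1.4796 × 42 ≈ 62.14 → 63

63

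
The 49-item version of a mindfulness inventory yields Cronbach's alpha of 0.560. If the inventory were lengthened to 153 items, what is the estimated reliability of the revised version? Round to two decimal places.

0.80

The new length is 153/49 = 3.1224 times the old.
Spearman-Brown: r_new = n·r / (1 + (n − 1)·r)
r_new = (3.1224 × 0.560) / (1 + (3.1224 − 1) × 0.560)
     = 1.7485 / 2.1885 = 0.7989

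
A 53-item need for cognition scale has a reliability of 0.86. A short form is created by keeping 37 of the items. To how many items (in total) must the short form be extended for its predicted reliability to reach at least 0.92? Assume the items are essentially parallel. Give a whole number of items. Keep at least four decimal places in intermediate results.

100

Short-form reliability: n = 37/53 = 0.6981; r_37 = n·r/(1+(n−1)r) ≈ 0.8109
Length factor from the short form to reach 0.92: n' = 0.92(1 − 0.8109) / [0.8109(1 − 0.92)] ≈ 2.6818
Total items = 2.6818 × 37 = 99.23, rounded up to 100.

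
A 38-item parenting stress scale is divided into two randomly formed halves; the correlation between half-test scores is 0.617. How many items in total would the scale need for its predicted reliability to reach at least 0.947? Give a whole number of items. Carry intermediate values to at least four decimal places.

r_full = 2(0.617)/(1 + 0.617) = 0.7631
Solve Spearman-Brown for n: n = 0.947(1 − 0.7631) / [0.7631(1 − 0.947)] = 5.5470
Items = 5.5470 × 38 ≈ 210.79 → 211

211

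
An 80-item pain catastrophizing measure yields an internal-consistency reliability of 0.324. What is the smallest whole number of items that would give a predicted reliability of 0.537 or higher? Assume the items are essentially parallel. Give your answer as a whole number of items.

n = 0.537(1 − 0.324) / [0.324(1 − 0.537)]
  = 0.363012 / 0.150012 = 2.4199
So the test needs 2.4199 × 80 ≈ 193.59 items; rounding up, 194.

194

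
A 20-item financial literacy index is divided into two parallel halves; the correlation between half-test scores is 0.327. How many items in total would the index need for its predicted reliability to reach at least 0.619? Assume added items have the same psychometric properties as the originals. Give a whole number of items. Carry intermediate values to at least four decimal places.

34

Corrected full-test reliability: r_full = 2 × 0.327 / (1 + 0.327) ≈ 0.4928
n = r_tgt(1 − r_full) / [r_full(1 − r_tgt)] = 0.619 × 0.5072 / (0.4928 × 0.381) ≈ 1.6721
Required items = 1.6721 × 20 = 33.44, so 34 items.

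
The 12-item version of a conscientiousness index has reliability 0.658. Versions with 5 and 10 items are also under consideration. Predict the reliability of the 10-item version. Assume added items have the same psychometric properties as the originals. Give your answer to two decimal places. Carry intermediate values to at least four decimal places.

Only the ratio of lengths matters: n = 10/12 = 0.8333
r_{10} = n·r / (1 + (n − 1)·r) = 0.5483 / 0.8903 ≈ 0.6159

0.62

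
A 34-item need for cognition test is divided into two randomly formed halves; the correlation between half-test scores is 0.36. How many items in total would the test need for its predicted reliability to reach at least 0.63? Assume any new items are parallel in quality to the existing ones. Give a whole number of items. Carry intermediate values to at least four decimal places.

r_full = 2(0.36)/(1 + 0.36) = 0.5294
Solve Spearman-Brown for n: n = 0.63(1 − 0.5294) / [0.5294(1 − 0.63)] = 1.5136
Items = 1.5136 × 34 ≈ 51.46 → 52

52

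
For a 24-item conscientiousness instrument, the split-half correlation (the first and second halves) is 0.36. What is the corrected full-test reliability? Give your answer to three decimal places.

The full test is twice the length of either half (n = 2).
r_full = 2r_hh / (1 + r_hh) = 2 × 0.36 / (1 + 0.36)
       = 0.7200 / 1.3600 = 0.5294

0.529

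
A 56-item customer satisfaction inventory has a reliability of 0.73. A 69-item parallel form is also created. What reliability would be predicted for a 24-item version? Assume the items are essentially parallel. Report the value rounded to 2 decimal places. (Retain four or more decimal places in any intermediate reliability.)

0.54

Only the ratio of lengths matters: n = 24/56 = 0.4286
r_{24} = n·r / (1 + (n − 1)·r) = 0.3129 / 0.5829 ≈ 0.5368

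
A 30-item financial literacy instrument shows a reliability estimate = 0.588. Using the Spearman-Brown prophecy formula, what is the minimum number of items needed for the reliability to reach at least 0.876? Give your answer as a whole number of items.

n = [0.876 × 0.412] / [0.588 × 0.124]
  = 0.360912 / 0.072912 = 4.9500
Items needed = n × 30 = 4.9500 × 30 ≈ 148.50 → round up to 149

149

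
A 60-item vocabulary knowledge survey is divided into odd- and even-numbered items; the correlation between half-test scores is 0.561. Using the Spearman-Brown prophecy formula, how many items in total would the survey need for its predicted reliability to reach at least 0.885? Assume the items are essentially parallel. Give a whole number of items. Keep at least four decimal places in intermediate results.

181

Corrected full-test reliability: r_full = 2 × 0.561 / (1 + 0.561) ≈ 0.7188
Solve Spearman-Brown for n: n = 0.885(1 − 0.7188) / [0.7188(1 − 0.885)] = 3.0106
Items = 3.0106 × 60 ≈ 180.64 → 181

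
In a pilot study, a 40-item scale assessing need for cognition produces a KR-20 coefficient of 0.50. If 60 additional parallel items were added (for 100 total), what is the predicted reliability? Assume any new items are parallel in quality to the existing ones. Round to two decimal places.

The new length is 100/40 = 2.5 times the old.
Spearman-Brown: r_new = n·r / (1 + (n − 1)·r)
r_new = (2.5 × 0.50) / (1 + (2.5 − 1) × 0.50)
r_new = 1.2500 / 1.7500 ≈ 0.7143

0.71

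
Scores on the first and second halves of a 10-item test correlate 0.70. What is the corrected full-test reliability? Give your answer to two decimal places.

Apply the Spearman-Brown correction with n = 2:
r_full = 2r_hh / (1 + r_hh) = 2 × 0.70 / (1 + 0.70)
r_full = 1.4000 / 1.7000 ≈ 0.8235

0.82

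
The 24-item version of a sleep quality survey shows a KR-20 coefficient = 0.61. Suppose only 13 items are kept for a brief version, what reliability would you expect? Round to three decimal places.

Length ratio n = 13/24 = 0.5417
r_new = (0.5417 × 0.61) / (1 + (0.5417 − 1) × 0.61)
     = 0.3304 / 0.7204 = 0.4586

0.459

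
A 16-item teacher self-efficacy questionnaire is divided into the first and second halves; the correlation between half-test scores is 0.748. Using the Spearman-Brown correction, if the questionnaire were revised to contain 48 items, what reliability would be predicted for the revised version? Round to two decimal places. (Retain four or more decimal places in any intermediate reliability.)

0.95

First correct the split-half correlation to full-test reliability: r_full = 2 × 0.748 / (1 + 0.748) ≈ 0.8558
Then adjust to 48 items: n = 48/16 = 3.0000
r_new = n·r_full / (1 + (n − 1)·r_full) = 2.5674 / 2.7116 ≈ 0.9468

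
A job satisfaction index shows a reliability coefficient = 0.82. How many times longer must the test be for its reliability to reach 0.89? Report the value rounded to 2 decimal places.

1.78

n = 0.89 × (1 − 0.82) / [ 0.82 × (1 − 0.89) ]
  = 0.1602 / 0.0902 = 1.7761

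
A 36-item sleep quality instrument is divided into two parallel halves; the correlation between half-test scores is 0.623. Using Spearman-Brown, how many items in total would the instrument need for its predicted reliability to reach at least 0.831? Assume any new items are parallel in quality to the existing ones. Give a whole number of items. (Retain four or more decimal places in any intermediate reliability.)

r_full = 2(0.623)/(1 + 0.623) = 0.7677
n = r_tgt(1 − r_full) / [r_full(1 − r_tgt)] = 0.831 × 0.2323 / (0.7677 × 0.169) ≈ 1.4879
Items = 1.4879 × 36 ≈ 53.56 → 54

54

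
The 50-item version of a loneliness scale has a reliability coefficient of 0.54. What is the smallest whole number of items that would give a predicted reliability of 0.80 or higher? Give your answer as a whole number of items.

Spearman-Brown solved for the length factor n:
n = r_target (1 − r_old) / [ r_old (1 − r_target) ]
n = 0.80 × (1 − 0.54) / [ 0.54 × (1 − 0.80) ]
  = 0.3680 / 0.1080 = 3.4074
3.4074 × 50 = 170.37 → 171 items

171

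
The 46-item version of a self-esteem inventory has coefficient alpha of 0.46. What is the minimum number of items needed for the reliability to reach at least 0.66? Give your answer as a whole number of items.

Spearman-Brown solved for the length factor n:
n = r_target (1 − r_old) / [ r_old (1 − r_target) ]
n = 0.66(1 − 0.46) / [0.46(1 − 0.66)]
n = 0.3564 / 0.1564 ≈ 2.2788
2.2788 × 46 = 104.82 → 105 items

105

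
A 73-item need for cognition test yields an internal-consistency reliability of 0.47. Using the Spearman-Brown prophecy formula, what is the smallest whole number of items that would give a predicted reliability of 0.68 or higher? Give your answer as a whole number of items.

175

Spearman-Brown solved for the length factor n:
n = r*(1 − r) / [ r (1 − r*) ]
n = [0.68 × 0.53] / [0.47 × 0.32]
  = 0.3604 / 0.1504 = 2.3963
2.3963 × 73 = 174.93 → 175 items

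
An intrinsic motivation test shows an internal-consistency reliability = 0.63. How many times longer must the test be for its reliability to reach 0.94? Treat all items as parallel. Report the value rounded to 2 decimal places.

9.20

Rearranging the Spearman-Brown formula for n,
n = r_target (1 − r_old) / [ r_old (1 − r_target) ]
n = [0.94 × 0.37] / [0.63 × 0.06]
  = 0.3478 / 0.0378 = 9.2011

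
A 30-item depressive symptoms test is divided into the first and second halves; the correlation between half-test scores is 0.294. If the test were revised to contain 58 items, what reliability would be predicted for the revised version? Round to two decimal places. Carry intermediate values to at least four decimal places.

Full-test reliability from the split-half r: r_full = 2(0.294)/(1 + 0.294) = 0.4544
Length factor from 30 to 58 items: n = 58/30 = 1.9333
r_new = n·r_full / (1 + (n − 1)·r_full) = 0.8785 / 1.4241 ≈ 0.6169

0.62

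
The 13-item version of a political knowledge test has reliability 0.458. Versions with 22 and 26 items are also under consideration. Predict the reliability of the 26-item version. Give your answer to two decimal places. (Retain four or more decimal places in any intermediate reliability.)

Only the ratio of lengths matters: n = 26/13 = 2.0000
r_{26} = n·r / (1 + (n − 1)·r) = 0.9160 / 1.4580 ≈ 0.6283

0.63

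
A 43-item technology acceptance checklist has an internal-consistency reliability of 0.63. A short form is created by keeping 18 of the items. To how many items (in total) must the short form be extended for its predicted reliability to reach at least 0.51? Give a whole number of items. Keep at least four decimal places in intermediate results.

27

Short-form reliability: n = 18/43 = 0.4186; r_18 = n·r/(1+(n−1)r) ≈ 0.4161
Then solve for n' with r_old = 0.4161, r_target = 0.51: n' = 0.51(1 − 0.4161)/[0.4161(1 − 0.51)] = 1.4605
Items = 1.4605 × 18 ≈ 26.29 → 27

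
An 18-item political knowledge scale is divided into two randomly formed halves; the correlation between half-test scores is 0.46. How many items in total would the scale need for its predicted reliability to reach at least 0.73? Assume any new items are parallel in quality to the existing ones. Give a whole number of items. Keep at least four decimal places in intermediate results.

r_full = 2(0.46)/(1 + 0.46) = 0.6301
Solve Spearman-Brown for n: n = 0.73(1 − 0.6301) / [0.6301(1 − 0.73)] = 1.5872
Items = 1.5872 × 18 ≈ 28.57 → 29

29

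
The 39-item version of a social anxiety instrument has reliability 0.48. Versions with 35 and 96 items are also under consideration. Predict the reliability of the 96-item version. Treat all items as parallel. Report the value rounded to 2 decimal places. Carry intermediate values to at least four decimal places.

0.69

Only the ratio of lengths matters: n = 96/39 = 2.4615
r_{96} = n·r / (1 + (n − 1)·r) = 1.1815 / 1.7015 ≈ 0.6944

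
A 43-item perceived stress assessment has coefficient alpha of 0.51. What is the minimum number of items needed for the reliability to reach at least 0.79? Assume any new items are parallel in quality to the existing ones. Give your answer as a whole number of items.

156

n = 0.79(1 − 0.51) / [0.51(1 − 0.79)]
n = 0.3871 / 0.1071 ≈ 3.6144
So the test needs 3.6144 × 43 ≈ 155.42 items; rounding up, 156.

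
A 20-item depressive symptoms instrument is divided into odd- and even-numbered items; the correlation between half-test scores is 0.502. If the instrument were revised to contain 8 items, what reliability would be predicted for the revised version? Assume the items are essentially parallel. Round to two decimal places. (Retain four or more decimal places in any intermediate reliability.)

0.45

First correct the split-half correlation to full-test reliability: r_full = 2 × 0.502 / (1 + 0.502) ≈ 0.6684
Then adjust to 8 items: n = 8/20 = 0.4000
r_new = n·r_full / (1 + (n − 1)·r_full) = 0.2674 / 0.5990 ≈ 0.4464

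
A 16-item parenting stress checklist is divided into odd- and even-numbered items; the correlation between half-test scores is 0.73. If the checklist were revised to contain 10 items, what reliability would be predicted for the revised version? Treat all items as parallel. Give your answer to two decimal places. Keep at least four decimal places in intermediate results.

0.77

First correct the split-half correlation to full-test reliability: r_full = 2 × 0.73 / (1 + 0.73) ≈ 0.8439
Then adjust to 10 items: n = 10/16 = 0.6250
r_new = n·r_full / (1 + (n − 1)·r_full) = 0.5274 / 0.6835 ≈ 0.7716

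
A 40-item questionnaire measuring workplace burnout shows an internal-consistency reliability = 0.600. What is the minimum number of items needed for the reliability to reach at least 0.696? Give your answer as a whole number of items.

Rearranging the Spearman-Brown formula for n,
n = r_target (1 − r_old) / [ r_old (1 − r_target) ]
n = 0.696 × (1 − 0.600) / [ 0.600 × (1 − 0.696) ]
n = 0.278400 / 0.182400 ≈ 1.5263
Items needed = n × 40 = 1.5263 × 40 ≈ 61.05 → round up to 62

62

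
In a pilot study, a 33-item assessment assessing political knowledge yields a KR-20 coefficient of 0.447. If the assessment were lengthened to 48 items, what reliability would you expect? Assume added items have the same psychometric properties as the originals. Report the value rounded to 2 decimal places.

The new length is 48/33 = 1.4545 times the old.
By Spearman-Brown, r_new = n r / (1 + (n − 1) r).
r_new = (1.4545 × 0.447) / (1 + (1.4545 − 1) × 0.447)
     = 0.6502 / 1.2032 = 0.5404

0.54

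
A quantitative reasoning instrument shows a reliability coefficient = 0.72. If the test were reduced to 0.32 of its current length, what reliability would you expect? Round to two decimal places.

0.45

Apply the Spearman-Brown prophecy formula, r' = nr / [1 + (n − 1)r]:
r_new = (0.32 × 0.72) / (1 + (0.32 − 1) × 0.72)
     = 0.2304 / 0.5104 = 0.4514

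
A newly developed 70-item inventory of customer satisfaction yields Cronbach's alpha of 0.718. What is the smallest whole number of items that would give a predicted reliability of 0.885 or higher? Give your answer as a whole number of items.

212

Rearranging the Spearman-Brown formula for n,
n = r_target (1 − r_old) / [ r_old (1 − r_target) ]
n = [0.885 × 0.282] / [0.718 × 0.115]
  = 0.249570 / 0.082570 = 3.0225
3.0225 × 70 = 211.57 → 212 items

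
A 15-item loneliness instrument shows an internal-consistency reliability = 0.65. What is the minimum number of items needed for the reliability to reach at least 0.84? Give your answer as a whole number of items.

43

n = [0.84 × 0.35] / [0.65 × 0.16]
  = 0.2940 / 0.1040 = 2.8269
Items needed = n × 15 = 2.8269 × 15 ≈ 42.40 → round up to 43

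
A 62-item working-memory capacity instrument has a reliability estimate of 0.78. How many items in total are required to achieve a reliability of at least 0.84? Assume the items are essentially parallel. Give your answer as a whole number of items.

92

n = 0.84(1 − 0.78) / [0.78(1 − 0.84)]
  = 0.1848 / 0.1248 = 1.4808
So the test needs 1.4808 × 62 ≈ 91.81 items; rounding up, 92.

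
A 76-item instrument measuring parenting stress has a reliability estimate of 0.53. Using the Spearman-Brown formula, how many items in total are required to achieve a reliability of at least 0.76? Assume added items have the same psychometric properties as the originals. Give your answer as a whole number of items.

n = [0.76 × 0.47] / [0.53 × 0.24]
n = 0.3572 / 0.1272 ≈ 2.8082
2.8082 × 76 = 213.42 → 214 items

214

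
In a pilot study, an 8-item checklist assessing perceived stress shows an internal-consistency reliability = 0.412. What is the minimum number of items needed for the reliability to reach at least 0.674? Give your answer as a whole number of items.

Rearranging the Spearman-Brown formula for n,
n = r*(1 − r) / [ r (1 − r*) ]
n = 0.674(1 − 0.412) / [0.412(1 − 0.674)]
  = 0.396312 / 0.134312 = 2.9507
Items needed = n × 8 = 2.9507 × 8 ≈ 23.61 → round up to 24

24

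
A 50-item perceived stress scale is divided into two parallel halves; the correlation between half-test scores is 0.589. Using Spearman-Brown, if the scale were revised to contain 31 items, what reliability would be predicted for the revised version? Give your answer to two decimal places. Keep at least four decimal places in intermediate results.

Spearman-Brown correction (n = 2): r_full = 2·0.589/(1 + 0.589) = 0.7413
Then adjust to 31 items: n = 31/50 = 0.6200
r_new = n·r_full / (1 + (n − 1)·r_full) = 0.4596 / 0.7183 ≈ 0.6398

0.64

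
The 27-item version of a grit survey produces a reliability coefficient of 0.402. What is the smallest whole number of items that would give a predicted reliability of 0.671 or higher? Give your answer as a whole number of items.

Rearranging the Spearman-Brown formula for n,
n = r*(1 − r) / [ r (1 − r*) ]
n = 0.671 × (1 − 0.402) / [ 0.402 × (1 − 0.671) ]
  = 0.401258 / 0.132258 = 3.0339
3.0339 × 27 = 81.92 → 82 items

82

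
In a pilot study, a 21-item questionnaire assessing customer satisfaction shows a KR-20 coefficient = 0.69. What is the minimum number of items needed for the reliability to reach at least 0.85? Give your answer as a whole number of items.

54

Invert Spearman-Brown to solve for n:
n = r_target (1 − r_old) / [ r_old (1 − r_target) ]
n = [0.85 × 0.31] / [0.69 × 0.15]
n = 0.2635 / 0.1035 ≈ 2.5459
2.5459 × 21 = 53.46 → 54 items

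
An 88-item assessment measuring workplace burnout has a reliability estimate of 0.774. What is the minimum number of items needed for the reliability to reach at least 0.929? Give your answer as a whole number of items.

n = 0.929 × (1 − 0.774) / [ 0.774 × (1 − 0.929) ]
  = 0.209954 / 0.054954 = 3.8205
3.8205 × 88 = 336.20 → 337 items

337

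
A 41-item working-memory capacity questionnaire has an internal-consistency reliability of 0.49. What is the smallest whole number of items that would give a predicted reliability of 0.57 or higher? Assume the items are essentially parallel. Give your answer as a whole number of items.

Rearranging the Spearman-Brown formula for n,
n = r_target (1 − r_old) / [ r_old (1 − r_target) ]
n = 0.57(1 − 0.49) / [0.49(1 − 0.57)]
  = 0.2907 / 0.2107 = 1.3797
So the test needs 1.3797 × 41 ≈ 56.57 items; rounding up, 57.

57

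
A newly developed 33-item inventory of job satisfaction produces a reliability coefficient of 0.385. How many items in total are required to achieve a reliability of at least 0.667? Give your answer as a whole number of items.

n = [0.667 × 0.615] / [0.385 × 0.333]
n = 0.410205 / 0.128205 ≈ 3.1996
So the test needs 3.1996 × 33 ≈ 105.59 items; rounding up, 106.

106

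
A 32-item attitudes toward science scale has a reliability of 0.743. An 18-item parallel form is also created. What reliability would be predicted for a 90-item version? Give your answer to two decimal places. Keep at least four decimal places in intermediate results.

The 18-item form is not needed; work directly from the 32-item form with n = 90/32 = 2.8125.
r_{90} = n·r / (1 + (n − 1)·r) = 2.0897 / 2.3467 ≈ 0.8905

0.89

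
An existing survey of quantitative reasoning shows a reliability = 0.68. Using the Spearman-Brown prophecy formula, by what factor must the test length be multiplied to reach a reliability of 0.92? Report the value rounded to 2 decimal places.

Rearranging the Spearman-Brown formula for n,
n = r*(1 − r) / [ r (1 − r*) ]
n = 0.92(1 − 0.68) / [0.68(1 − 0.92)]
  = 0.2944 / 0.0544 = 5.4118

5.41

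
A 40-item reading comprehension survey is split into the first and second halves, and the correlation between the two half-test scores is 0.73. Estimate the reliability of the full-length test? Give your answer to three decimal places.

0.844

The full test is twice the length of either half (n = 2).
r_full = 2r_hh / (1 + r_hh) = 2 × 0.73 / (1 + 0.73)
r_full = 1.4600 / 1.7300 ≈ 0.8439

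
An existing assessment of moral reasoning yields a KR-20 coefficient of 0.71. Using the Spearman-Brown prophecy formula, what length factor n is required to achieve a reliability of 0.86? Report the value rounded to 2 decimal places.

2.51

n = 0.86 × (1 − 0.71) / [ 0.71 × (1 − 0.86) ]
n = 0.2494 / 0.0994 ≈ 2.5091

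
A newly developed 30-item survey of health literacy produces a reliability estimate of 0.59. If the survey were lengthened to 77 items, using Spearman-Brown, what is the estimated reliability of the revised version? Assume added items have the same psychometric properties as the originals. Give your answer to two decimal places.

n = 77/30 = 2.5667
r_new = (2.5667 × 0.59) / (1 + (2.5667 − 1) × 0.59)
     = 1.5144 / 1.9244 = 0.7869

0.79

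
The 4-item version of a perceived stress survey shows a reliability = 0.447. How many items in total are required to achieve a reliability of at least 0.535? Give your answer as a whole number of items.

6

Rearranging the Spearman-Brown formula for n,
n = r_target (1 − r_old) / [ r_old (1 − r_target) ]
n = 0.535 × (1 − 0.447) / [ 0.447 × (1 − 0.535) ]
  = 0.295855 / 0.207855 = 1.4234
1.4234 × 4 = 5.69 → 6 items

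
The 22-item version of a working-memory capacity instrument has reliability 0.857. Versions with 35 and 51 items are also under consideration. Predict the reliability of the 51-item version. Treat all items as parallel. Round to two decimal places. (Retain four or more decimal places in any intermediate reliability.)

Only the ratio of lengths matters: n = 51/22 = 2.3182
r_{51} = n·r / (1 + (n − 1)·r) = 1.9867 / 2.1297 ≈ 0.9329

0.93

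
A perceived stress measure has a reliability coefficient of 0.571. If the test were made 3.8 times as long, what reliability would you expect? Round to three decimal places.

Apply the Spearman-Brown prophecy formula, r' = nr / [1 + (n − 1)r]:
r_new = (3.8 × 0.571) / (1 + (3.8 − 1) × 0.571)
     = 2.1698 / 2.5988 = 0.8349

0.835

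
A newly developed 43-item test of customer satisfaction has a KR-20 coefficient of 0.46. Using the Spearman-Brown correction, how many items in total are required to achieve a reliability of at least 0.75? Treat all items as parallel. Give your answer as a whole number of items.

n = [0.75 × 0.54] / [0.46 × 0.25]
  = 0.4050 / 0.1150 = 3.5217
Items needed = n × 43 = 3.5217 × 43 ≈ 151.43 → round up to 152

152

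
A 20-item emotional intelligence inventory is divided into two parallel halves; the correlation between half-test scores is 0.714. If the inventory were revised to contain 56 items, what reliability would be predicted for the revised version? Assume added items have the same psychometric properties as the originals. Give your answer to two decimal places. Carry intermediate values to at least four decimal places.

Full-test reliability from the split-half r: r_full = 2(0.714)/(1 + 0.714) = 0.8331
Length factor from 20 to 56 items: n = 56/20 = 2.8000
r_new = n·r_full / (1 + (n − 1)·r_full) = 2.3327 / 2.4996 ≈ 0.9332

0.93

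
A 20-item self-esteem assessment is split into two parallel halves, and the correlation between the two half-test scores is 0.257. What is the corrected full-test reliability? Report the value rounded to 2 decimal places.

The full test is twice the length of either half (n = 2).
r_full = 2(0.257) / (1 + 0.257)
       = 0.5140 / 1.2570 = 0.4089

0.41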